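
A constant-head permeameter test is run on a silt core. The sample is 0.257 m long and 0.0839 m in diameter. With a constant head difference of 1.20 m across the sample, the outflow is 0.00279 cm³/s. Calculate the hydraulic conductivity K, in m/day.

0.00934

Cross-sectional area A = π·(d/2)² = π × (0.0839/2)² = 0.005529 m².
Convert discharge: 0.00279 cm³/s = 2.790e-09 m³/s.
Darcy's law rearranged: K = Q·L / (A·Δh) = 2.790e-09 × 0.257 / (0.005529 × 1.20) = 1.081e-07 m/s = 0.009338 m/day.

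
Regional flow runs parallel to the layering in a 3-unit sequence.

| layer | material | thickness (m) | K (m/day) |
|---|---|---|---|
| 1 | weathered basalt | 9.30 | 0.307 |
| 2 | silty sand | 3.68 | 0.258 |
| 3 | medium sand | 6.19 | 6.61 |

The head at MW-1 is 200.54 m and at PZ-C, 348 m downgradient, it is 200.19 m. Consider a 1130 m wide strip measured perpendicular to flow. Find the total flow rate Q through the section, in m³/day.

50.8

Flow is parallel to layering, so each bed carries its own Darcy discharge and the transmissivities add.
Σ(K_i·b_i) = 0.307×9.30 + 0.258×3.68 + 6.61×6.19 = 44.72 m²/day.
Hydraulic gradient i = (200.54 − 200.19) / 348 = 0.35 / 348 = 0.001006.
Q = Σ(K_i·b_i) · W · i = 44.72 × 1130 × 0.001006 = 50.82 m³/day.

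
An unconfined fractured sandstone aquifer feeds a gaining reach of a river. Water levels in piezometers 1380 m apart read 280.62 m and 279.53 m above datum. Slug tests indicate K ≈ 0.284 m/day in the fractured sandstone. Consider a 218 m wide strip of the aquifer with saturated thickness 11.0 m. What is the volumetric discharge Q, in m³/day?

Cross-sectional area A = 218 × 11.0 = 2398 m².
Hydraulic gradient i = (280.62 − 279.53) / 1380 = 1.09 / 1380 = 0.0007899.
Darcy's law: Q = K · A · i = 0.2840 × 2398 × 0.0007899 = 0.5379 m³/day.

0.538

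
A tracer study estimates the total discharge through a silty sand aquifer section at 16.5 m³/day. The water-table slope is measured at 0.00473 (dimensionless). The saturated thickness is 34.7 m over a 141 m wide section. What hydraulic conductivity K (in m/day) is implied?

Cross-sectional area A = 141 × 34.7 = 4893 m².
Hydraulic gradient i = 0.00473.
From Q = K·A·i, K = Q / (A·i) = 16.5 / (4893 × 0.004730) = 0.7130 m/day.

0.713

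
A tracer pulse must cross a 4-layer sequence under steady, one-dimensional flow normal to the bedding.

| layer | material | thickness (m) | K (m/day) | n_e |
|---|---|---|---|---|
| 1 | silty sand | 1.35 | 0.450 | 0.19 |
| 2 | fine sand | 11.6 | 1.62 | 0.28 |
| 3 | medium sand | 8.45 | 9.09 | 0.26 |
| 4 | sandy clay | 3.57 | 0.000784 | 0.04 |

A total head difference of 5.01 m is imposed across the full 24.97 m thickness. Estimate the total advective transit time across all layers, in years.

With flow normal to the layers, continuity requires the same specific discharge q through every layer.
Σ(b_i/K_i) = 1.35/0.450 + 11.6/1.62 + 8.45/9.09 + 3.57/0.000784 = 4565 d.
q = Δh / Σ(b_i/K_i) = 5.01 / 4565 = 0.001098 m/day.
In each layer the seepage velocity is v_i = q/n_i, so the layer transit time is t_i = b_i·n_i / q:
  layer 1 (silty sand): t_1 = 1.35 × 0.19 / 0.001098 = 233.7 d
  layer 2 (fine sand): t_2 = 11.6 × 0.28 / 0.001098 = 2959 d
  layer 3 (medium sand): t_3 = 8.45 × 0.26 / 0.001098 = 2002 d
  layer 4 (sandy clay): t_4 = 3.57 × 0.04 / 0.001098 = 130.1 d
Total t = Σ t_i = 5325 days = 14.58 years.

14.6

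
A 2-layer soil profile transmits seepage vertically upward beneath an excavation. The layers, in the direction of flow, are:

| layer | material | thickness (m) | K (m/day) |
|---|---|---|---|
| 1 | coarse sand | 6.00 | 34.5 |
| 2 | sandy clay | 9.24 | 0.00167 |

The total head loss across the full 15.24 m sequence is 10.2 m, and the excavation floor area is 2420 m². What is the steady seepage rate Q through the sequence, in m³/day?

4.46

Flow is perpendicular to layering, so the layers act in series and the equivalent K is the thickness-weighted harmonic mean.
Total thickness L = 6.00 + 9.24 = 15.24 m.
Σ(b_i/K_i) = 6.00/34.5 + 9.24/0.00167 = 5533 d.
K_eq = L / Σ(b_i/K_i) = 15.24 / 5533 = 0.002754 m/day.
Q = K_eq · A · (Δh/L) = 0.002754 × 2420 × (10.2/15.24) = 4.461 m³/day.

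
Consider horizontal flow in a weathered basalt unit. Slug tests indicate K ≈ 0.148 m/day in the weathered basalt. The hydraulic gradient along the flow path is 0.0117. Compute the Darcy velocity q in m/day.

Hydraulic gradient i = 0.0117.
Specific discharge q = K · i = 0.1480 × 0.01170 = 0.001732 m/day.

0.00173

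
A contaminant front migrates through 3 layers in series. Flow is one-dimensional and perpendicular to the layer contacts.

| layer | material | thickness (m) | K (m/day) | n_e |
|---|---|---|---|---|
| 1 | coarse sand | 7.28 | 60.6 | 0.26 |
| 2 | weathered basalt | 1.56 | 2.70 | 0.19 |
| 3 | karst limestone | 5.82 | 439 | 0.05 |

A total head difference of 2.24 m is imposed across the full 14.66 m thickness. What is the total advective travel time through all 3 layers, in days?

0.787

With flow normal to the layers, continuity requires the same specific discharge q through every layer.
Σ(b_i/K_i) = 7.28/60.6 + 1.56/2.70 + 5.82/439 = 0.7112 d.
q = Δh / Σ(b_i/K_i) = 2.24 / 0.7112 = 3.150 m/day.
In each layer the seepage velocity is v_i = q/n_i, so the layer transit time is t_i = b_i·n_i / q:
  layer 1 (coarse sand): t_1 = 7.28 × 0.26 / 3.150 = 0.6009 d
  layer 2 (weathered basalt): t_2 = 1.56 × 0.19 / 3.150 = 0.09410 d
  layer 3 (karst limestone): t_3 = 5.82 × 0.05 / 3.150 = 0.09239 d
Total t = Σ t_i = 0.7874 days.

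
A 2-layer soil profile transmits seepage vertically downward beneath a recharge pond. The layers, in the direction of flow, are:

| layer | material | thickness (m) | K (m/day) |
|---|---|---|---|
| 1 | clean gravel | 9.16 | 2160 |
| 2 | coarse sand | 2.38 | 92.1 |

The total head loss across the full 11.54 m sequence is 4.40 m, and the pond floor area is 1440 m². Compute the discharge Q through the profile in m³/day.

211000

Flow is perpendicular to layering, so the layers act in series and the equivalent K is the thickness-weighted harmonic mean.
Total thickness L = 9.16 + 2.38 = 11.54 m.
Σ(b_i/K_i) = 9.16/2160 + 2.38/92.1 = 0.03008 d.
K_eq = L / Σ(b_i/K_i) = 11.54 / 0.03008 = 383.6 m/day.
Q = K_eq · A · (Δh/L) = 383.6 × 1440 × (4.40/11.54) = 2.106e+05 m³/day.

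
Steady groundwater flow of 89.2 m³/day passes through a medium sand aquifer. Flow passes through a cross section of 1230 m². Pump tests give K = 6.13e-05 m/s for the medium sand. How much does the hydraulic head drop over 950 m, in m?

Convert K: 6.13e-05 m/s × 86400 = 5.296 m/day.
From Q = K·A·i, i = Q / (K·A) = 89.2 / (5.296 × 1230) = 0.01369.
Head loss Δh = i · L = 0.01369 × 950 = 13.01 m.

13.0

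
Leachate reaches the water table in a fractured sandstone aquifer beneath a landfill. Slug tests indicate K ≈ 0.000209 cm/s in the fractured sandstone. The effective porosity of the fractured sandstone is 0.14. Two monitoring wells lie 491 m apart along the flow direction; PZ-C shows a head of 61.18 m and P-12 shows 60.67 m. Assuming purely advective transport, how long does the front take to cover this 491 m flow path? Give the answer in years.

Convert K: 0.000209 cm/s × 864 = 0.1806 m/day.
Hydraulic gradient i = (61.18 − 60.67) / 491 = 0.51 / 491 = 0.001039.
Darcy flux q = K · i = 0.1806 × 0.001039 = 0.0001876 m/day.
Seepage velocity v = q / n_e = 0.0001876 / 0.14 = 0.001340 m/day.
Travel time t = L / v = 491 / 0.001340 = 3.665e+05 days = 1003 years.

1000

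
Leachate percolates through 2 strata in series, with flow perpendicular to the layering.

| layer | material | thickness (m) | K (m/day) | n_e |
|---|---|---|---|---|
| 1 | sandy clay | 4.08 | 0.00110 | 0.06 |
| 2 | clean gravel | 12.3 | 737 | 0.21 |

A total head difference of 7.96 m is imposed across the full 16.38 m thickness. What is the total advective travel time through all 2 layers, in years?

With flow normal to the layers, continuity requires the same specific discharge q through every layer.
Σ(b_i/K_i) = 4.08/0.00110 + 12.3/737 = 3709 d.
q = Δh / Σ(b_i/K_i) = 7.96 / 3709 = 0.002146 m/day.
In each layer the seepage velocity is v_i = q/n_i, so the layer transit time is t_i = b_i·n_i / q:
  layer 1 (sandy clay): t_1 = 4.08 × 0.06 / 0.002146 = 114.1 d
  layer 2 (clean gravel): t_2 = 12.3 × 0.21 / 0.002146 = 1204 d
Total t = Σ t_i = 1318 days = 3.608 years.

3.61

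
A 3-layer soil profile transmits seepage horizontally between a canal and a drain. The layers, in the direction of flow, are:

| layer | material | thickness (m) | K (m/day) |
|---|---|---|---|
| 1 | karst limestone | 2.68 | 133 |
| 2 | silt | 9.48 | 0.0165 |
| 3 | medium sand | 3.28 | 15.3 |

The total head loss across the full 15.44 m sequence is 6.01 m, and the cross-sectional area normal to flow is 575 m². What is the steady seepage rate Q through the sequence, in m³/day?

6.01

Flow is perpendicular to layering, so the layers act in series and the equivalent K is the thickness-weighted harmonic mean.
Total thickness L = 2.68 + 9.48 + 3.28 = 15.44 m.
Σ(b_i/K_i) = 2.68/133 + 9.48/0.0165 + 3.28/15.3 = 574.8 d.
K_eq = L / Σ(b_i/K_i) = 15.44 / 574.8 = 0.02686 m/day.
Q = K_eq · A · (Δh/L) = 0.02686 × 575 × (6.01/15.44) = 6.012 m³/day.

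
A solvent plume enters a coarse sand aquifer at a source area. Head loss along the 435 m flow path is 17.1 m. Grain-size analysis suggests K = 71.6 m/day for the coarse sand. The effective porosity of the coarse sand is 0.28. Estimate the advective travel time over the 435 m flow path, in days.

Hydraulic gradient i = Δh / L = 17.1 / 435 = 0.03931.
Darcy flux q = K · i = 71.60 × 0.03931 = 2.815 m/day.
Seepage velocity v = q / n_e = 2.815 / 0.28 = 10.05 m/day.
Travel time t = L / v = 435 / 10.05 = 43.27 days.

43.3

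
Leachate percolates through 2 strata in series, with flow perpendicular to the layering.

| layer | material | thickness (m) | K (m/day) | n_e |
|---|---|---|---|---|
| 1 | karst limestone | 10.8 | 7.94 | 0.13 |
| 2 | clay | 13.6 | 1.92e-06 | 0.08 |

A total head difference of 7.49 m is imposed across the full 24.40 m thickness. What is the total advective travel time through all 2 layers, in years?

With flow normal to the layers, continuity requires the same specific discharge q through every layer.
Σ(b_i/K_i) = 10.8/7.94 + 13.6/1.92e-06 = 7.083e+06 d.
q = Δh / Σ(b_i/K_i) = 7.49 / 7.083e+06 = 1.057e-06 m/day.
In each layer the seepage velocity is v_i = q/n_i, so the layer transit time is t_i = b_i·n_i / q:
  layer 1 (karst limestone): t_1 = 10.8 × 0.13 / 1.057e-06 = 1.328e+06 d
  layer 2 (clay): t_2 = 13.6 × 0.08 / 1.057e-06 = 1.029e+06 d
Total t = Σ t_i = 2.357e+06 days = 6452 years.

6450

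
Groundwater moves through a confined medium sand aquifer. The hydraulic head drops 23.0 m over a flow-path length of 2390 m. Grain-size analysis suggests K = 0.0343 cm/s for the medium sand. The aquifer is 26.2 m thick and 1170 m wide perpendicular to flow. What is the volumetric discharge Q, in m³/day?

Convert K: 0.0343 cm/s × 864 = 29.64 m/day.
Cross-sectional area A = 1170 × 26.2 = 30654 m².
Hydraulic gradient i = Δh / L = 23.0 / 2390 = 0.009623.
Darcy's law: Q = K · A · i = 29.64 × 30654 × 0.009623 = 8742 m³/day.

8740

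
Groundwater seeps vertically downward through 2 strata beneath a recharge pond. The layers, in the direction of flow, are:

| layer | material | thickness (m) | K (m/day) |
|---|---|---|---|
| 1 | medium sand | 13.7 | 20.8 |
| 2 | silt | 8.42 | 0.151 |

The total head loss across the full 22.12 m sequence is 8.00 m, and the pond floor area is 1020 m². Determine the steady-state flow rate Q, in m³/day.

Flow is perpendicular to layering, so the layers act in series and the equivalent K is the thickness-weighted harmonic mean.
Total thickness L = 13.7 + 8.42 = 22.12 m.
Σ(b_i/K_i) = 13.7/20.8 + 8.42/0.151 = 56.42 d.
K_eq = L / Σ(b_i/K_i) = 22.12 / 56.42 = 0.3921 m/day.
Q = K_eq · A · (Δh/L) = 0.3921 × 1020 × (8.00/22.12) = 144.6 m³/day.

145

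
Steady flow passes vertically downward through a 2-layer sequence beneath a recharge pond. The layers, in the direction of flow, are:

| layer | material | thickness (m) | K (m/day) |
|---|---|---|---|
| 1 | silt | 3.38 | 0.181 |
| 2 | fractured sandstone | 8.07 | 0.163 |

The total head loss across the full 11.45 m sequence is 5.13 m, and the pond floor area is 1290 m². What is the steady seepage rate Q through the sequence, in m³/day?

Flow is perpendicular to layering, so the layers act in series and the equivalent K is the thickness-weighted harmonic mean.
Total thickness L = 3.38 + 8.07 = 11.45 m.
Σ(b_i/K_i) = 3.38/0.181 + 8.07/0.163 = 68.18 d.
K_eq = L / Σ(b_i/K_i) = 11.45 / 68.18 = 0.1679 m/day.
Q = K_eq · A · (Δh/L) = 0.1679 × 1290 × (5.13/11.45) = 97.06 m³/day.

97.1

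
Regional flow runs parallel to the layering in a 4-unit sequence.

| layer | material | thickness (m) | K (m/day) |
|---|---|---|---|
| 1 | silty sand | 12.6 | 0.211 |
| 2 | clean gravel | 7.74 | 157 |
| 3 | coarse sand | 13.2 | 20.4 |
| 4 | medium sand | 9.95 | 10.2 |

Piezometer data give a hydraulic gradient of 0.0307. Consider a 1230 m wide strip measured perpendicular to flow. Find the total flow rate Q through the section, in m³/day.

60000

Flow is parallel to layering, so each bed carries its own Darcy discharge and the transmissivities add.
Σ(K_i·b_i) = 0.211×12.6 + 157×7.74 + 20.4×13.2 + 10.2×9.95 = 1589 m²/day.
Hydraulic gradient i = 0.0307.
Q = Σ(K_i·b_i) · W · i = 1589 × 1230 × 0.03070 = 59987 m³/day.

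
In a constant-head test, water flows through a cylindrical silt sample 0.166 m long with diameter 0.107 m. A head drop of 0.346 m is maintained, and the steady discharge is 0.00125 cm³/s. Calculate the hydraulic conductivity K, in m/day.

Cross-sectional area A = π·(d/2)² = π × (0.107/2)² = 0.008992 m².
Convert discharge: 0.00125 cm³/s = 1.250e-09 m³/s.
Darcy's law rearranged: K = Q·L / (A·Δh) = 1.250e-09 × 0.166 / (0.008992 × 0.346) = 6.669e-08 m/s = 0.005762 m/day.

0.00576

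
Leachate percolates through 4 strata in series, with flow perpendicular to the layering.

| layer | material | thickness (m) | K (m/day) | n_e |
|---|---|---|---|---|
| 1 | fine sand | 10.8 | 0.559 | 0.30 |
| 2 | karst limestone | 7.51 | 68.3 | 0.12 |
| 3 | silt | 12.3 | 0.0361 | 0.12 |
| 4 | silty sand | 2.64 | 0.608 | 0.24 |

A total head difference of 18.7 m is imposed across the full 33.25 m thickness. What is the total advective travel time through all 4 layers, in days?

With flow normal to the layers, continuity requires the same specific discharge q through every layer.
Σ(b_i/K_i) = 10.8/0.559 + 7.51/68.3 + 12.3/0.0361 + 2.64/0.608 = 364.5 d.
q = Δh / Σ(b_i/K_i) = 18.7 / 364.5 = 0.05130 m/day.
In each layer the seepage velocity is v_i = q/n_i, so the layer transit time is t_i = b_i·n_i / q:
  layer 1 (fine sand): t_1 = 10.8 × 0.30 / 0.05130 = 63.15 d
  layer 2 (karst limestone): t_2 = 7.51 × 0.12 / 0.05130 = 17.57 d
  layer 3 (silt): t_3 = 12.3 × 0.12 / 0.05130 = 28.77 d
  layer 4 (silty sand): t_4 = 2.64 × 0.24 / 0.05130 = 12.35 d
Total t = Σ t_i = 121.8 days.

122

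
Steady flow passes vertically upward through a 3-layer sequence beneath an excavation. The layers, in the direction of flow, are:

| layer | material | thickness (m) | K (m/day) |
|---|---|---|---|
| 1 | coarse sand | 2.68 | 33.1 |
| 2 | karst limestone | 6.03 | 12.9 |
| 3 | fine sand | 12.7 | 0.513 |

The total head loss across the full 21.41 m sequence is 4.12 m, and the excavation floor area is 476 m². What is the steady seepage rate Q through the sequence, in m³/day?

77.5

Flow is perpendicular to layering, so the layers act in series and the equivalent K is the thickness-weighted harmonic mean.
Total thickness L = 2.68 + 6.03 + 12.7 = 21.41 m.
Σ(b_i/K_i) = 2.68/33.1 + 6.03/12.9 + 12.7/0.513 = 25.30 d.
K_eq = L / Σ(b_i/K_i) = 21.41 / 25.30 = 0.8461 m/day.
Q = K_eq · A · (Δh/L) = 0.8461 × 476 × (4.12/21.41) = 77.50 m³/day.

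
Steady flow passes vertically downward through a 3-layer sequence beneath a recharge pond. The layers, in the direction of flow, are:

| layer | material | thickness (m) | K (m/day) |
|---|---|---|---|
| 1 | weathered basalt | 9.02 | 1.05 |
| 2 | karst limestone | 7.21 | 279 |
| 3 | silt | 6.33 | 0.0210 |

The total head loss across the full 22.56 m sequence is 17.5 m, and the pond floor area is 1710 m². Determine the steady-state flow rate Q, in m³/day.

Flow is perpendicular to layering, so the layers act in series and the equivalent K is the thickness-weighted harmonic mean.
Total thickness L = 9.02 + 7.21 + 6.33 = 22.56 m.
Σ(b_i/K_i) = 9.02/1.05 + 7.21/279 + 6.33/0.0210 = 310.0 d.
K_eq = L / Σ(b_i/K_i) = 22.56 / 310.0 = 0.07276 m/day.
Q = K_eq · A · (Δh/L) = 0.07276 × 1710 × (17.5/22.56) = 96.52 m³/day.

96.5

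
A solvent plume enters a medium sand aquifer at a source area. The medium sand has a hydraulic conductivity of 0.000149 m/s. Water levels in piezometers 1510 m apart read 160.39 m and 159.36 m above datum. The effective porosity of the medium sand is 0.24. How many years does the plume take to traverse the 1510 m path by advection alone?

Convert K: 0.000149 m/s × 86400 = 12.87 m/day.
Hydraulic gradient i = (160.39 − 159.36) / 1510 = 1.03 / 1510 = 0.0006821.
Darcy flux q = K · i = 12.87 × 0.0006821 = 0.008781 m/day.
Seepage velocity v = q / n_e = 0.008781 / 0.24 = 0.03659 m/day.
Travel time t = L / v = 1510 / 0.03659 = 41269 days = 113.0 years.

113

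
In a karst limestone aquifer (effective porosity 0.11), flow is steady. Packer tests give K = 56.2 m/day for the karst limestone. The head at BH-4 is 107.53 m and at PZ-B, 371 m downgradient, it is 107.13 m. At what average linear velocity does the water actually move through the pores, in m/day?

Hydraulic gradient i = (107.53 − 107.13) / 371 = 0.4 / 371 = 0.001078.
Darcy flux q = K · i = 56.20 × 0.001078 = 0.06059 m/day.
Seepage velocity v = q / n_e = 0.06059 / 0.11 = 0.5508 m/day.

0.551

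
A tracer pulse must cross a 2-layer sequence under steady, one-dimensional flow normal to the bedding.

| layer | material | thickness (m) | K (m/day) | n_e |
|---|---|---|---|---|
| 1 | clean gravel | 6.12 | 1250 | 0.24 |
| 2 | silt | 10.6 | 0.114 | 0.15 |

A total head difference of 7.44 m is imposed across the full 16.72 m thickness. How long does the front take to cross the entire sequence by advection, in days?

38.2

With flow normal to the layers, continuity requires the same specific discharge q through every layer.
Σ(b_i/K_i) = 6.12/1250 + 10.6/0.114 = 92.99 d.
q = Δh / Σ(b_i/K_i) = 7.44 / 92.99 = 0.08001 m/day.
In each layer the seepage velocity is v_i = q/n_i, so the layer transit time is t_i = b_i·n_i / q:
  layer 1 (clean gravel): t_1 = 6.12 × 0.24 / 0.08001 = 18.36 d
  layer 2 (silt): t_2 = 10.6 × 0.15 / 0.08001 = 19.87 d
Total t = Σ t_i = 38.23 days.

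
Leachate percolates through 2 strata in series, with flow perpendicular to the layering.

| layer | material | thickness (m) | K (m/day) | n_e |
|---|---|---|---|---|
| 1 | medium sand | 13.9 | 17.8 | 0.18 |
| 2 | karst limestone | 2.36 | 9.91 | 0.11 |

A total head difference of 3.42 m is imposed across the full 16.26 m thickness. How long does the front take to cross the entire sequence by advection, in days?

With flow normal to the layers, continuity requires the same specific discharge q through every layer.
Σ(b_i/K_i) = 13.9/17.8 + 2.36/9.91 = 1.019 d.
q = Δh / Σ(b_i/K_i) = 3.42 / 1.019 = 3.356 m/day.
In each layer the seepage velocity is v_i = q/n_i, so the layer transit time is t_i = b_i·n_i / q:
  layer 1 (medium sand): t_1 = 13.9 × 0.18 / 3.356 = 0.7455 d
  layer 2 (karst limestone): t_2 = 2.36 × 0.11 / 3.356 = 0.07735 d
Total t = Σ t_i = 0.8229 days.

0.823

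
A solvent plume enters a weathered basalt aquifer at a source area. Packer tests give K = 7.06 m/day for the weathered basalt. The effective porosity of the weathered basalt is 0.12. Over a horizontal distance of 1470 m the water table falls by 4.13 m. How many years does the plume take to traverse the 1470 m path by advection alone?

24.3

Hydraulic gradient i = Δh / L = 4.13 / 1470 = 0.002810.
Darcy flux q = K · i = 7.060 × 0.002810 = 0.01984 m/day.
Seepage velocity v = q / n_e = 0.01984 / 0.12 = 0.1653 m/day.
Travel time t = L / v = 1470 / 0.1653 = 8893 days = 24.35 years.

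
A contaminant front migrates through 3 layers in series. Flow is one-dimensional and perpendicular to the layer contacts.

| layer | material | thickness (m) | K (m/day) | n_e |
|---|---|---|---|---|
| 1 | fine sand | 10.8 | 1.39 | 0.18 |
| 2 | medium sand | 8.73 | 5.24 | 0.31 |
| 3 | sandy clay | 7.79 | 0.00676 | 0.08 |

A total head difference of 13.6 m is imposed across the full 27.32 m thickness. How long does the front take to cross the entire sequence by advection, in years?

With flow normal to the layers, continuity requires the same specific discharge q through every layer.
Σ(b_i/K_i) = 10.8/1.39 + 8.73/5.24 + 7.79/0.00676 = 1162 d.
q = Δh / Σ(b_i/K_i) = 13.6 / 1162 = 0.01171 m/day.
In each layer the seepage velocity is v_i = q/n_i, so the layer transit time is t_i = b_i·n_i / q:
  layer 1 (fine sand): t_1 = 10.8 × 0.18 / 0.01171 = 166.1 d
  layer 2 (medium sand): t_2 = 8.73 × 0.31 / 0.01171 = 231.2 d
  layer 3 (sandy clay): t_3 = 7.79 × 0.08 / 0.01171 = 53.24 d
Total t = Σ t_i = 450.5 days = 1.233 years.

1.23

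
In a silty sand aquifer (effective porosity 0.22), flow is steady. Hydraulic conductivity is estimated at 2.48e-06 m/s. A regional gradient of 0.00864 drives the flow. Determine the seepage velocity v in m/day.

0.00842

Convert K: 2.48e-06 m/s × 86400 = 0.2143 m/day.
Hydraulic gradient i = 0.00864.
Darcy flux q = K · i = 0.2143 × 0.008640 = 0.001851 m/day.
Seepage velocity v = q / n_e = 0.001851 / 0.22 = 0.008415 m/day.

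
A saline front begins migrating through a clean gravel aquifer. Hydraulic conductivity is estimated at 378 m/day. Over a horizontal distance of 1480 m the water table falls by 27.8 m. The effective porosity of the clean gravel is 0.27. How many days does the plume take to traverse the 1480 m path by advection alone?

56.3

Hydraulic gradient i = Δh / L = 27.8 / 1480 = 0.01878.
Darcy flux q = K · i = 378.0 × 0.01878 = 7.100 m/day.
Seepage velocity v = q / n_e = 7.100 / 0.27 = 26.30 m/day.
Travel time t = L / v = 1480 / 26.30 = 56.28 days.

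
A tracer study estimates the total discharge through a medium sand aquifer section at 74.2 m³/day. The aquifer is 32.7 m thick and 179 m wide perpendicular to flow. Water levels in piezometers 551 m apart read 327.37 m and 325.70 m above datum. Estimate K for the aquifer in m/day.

Cross-sectional area A = 179 × 32.7 = 5853 m².
Hydraulic gradient i = (327.37 − 325.70) / 551 = 1.67 / 551 = 0.003031.
From Q = K·A·i, K = Q / (A·i) = 74.2 / (5853 × 0.003031) = 4.183 m/day.

4.18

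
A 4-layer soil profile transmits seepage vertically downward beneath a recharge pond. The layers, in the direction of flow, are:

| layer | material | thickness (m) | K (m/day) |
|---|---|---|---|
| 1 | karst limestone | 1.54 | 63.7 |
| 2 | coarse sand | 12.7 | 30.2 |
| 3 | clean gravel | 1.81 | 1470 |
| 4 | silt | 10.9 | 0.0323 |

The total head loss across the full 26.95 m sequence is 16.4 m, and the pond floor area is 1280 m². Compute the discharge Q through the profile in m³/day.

62.1

Flow is perpendicular to layering, so the layers act in series and the equivalent K is the thickness-weighted harmonic mean.
Total thickness L = 1.54 + 12.7 + 1.81 + 10.9 = 26.95 m.
Σ(b_i/K_i) = 1.54/63.7 + 12.7/30.2 + 1.81/1470 + 10.9/0.0323 = 337.9 d.
K_eq = L / Σ(b_i/K_i) = 26.95 / 337.9 = 0.07976 m/day.
Q = K_eq · A · (Δh/L) = 0.07976 × 1280 × (16.4/26.95) = 62.12 m³/day.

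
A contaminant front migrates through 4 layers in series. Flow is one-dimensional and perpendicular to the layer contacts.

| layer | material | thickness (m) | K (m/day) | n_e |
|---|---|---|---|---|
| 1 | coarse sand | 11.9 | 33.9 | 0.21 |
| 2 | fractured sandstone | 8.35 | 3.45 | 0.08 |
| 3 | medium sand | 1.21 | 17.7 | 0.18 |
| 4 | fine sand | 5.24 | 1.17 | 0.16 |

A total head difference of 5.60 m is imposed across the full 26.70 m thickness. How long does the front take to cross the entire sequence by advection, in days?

5.52

With flow normal to the layers, continuity requires the same specific discharge q through every layer.
Σ(b_i/K_i) = 11.9/33.9 + 8.35/3.45 + 1.21/17.7 + 5.24/1.17 = 7.318 d.
q = Δh / Σ(b_i/K_i) = 5.60 / 7.318 = 0.7652 m/day.
In each layer the seepage velocity is v_i = q/n_i, so the layer transit time is t_i = b_i·n_i / q:
  layer 1 (coarse sand): t_1 = 11.9 × 0.21 / 0.7652 = 3.266 d
  layer 2 (fractured sandstone): t_2 = 8.35 × 0.08 / 0.7652 = 0.8730 d
  layer 3 (medium sand): t_3 = 1.21 × 0.18 / 0.7652 = 0.2846 d
  layer 4 (fine sand): t_4 = 5.24 × 0.16 / 0.7652 = 1.096 d
Total t = Σ t_i = 5.519 days.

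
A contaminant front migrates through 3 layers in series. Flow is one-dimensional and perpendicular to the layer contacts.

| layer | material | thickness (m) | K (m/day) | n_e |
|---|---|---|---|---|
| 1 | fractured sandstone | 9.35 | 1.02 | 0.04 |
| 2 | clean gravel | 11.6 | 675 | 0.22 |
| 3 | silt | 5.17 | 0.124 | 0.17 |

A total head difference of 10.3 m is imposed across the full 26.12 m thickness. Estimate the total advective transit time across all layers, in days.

18.8

With flow normal to the layers, continuity requires the same specific discharge q through every layer.
Σ(b_i/K_i) = 9.35/1.02 + 11.6/675 + 5.17/0.124 = 50.88 d.
q = Δh / Σ(b_i/K_i) = 10.3 / 50.88 = 0.2024 m/day.
In each layer the seepage velocity is v_i = q/n_i, so the layer transit time is t_i = b_i·n_i / q:
  layer 1 (fractured sandstone): t_1 = 9.35 × 0.04 / 0.2024 = 1.847 d
  layer 2 (clean gravel): t_2 = 11.6 × 0.22 / 0.2024 = 12.61 d
  layer 3 (silt): t_3 = 5.17 × 0.17 / 0.2024 = 4.341 d
Total t = Σ t_i = 18.79 days.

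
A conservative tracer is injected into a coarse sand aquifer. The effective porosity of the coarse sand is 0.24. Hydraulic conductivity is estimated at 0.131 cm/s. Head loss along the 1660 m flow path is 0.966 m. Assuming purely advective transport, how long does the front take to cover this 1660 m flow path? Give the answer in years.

16.6

Convert K: 0.131 cm/s × 864 = 113.2 m/day.
Hydraulic gradient i = Δh / L = 0.966 / 1660 = 0.0005819.
Darcy flux q = K · i = 113.2 × 0.0005819 = 0.06586 m/day.
Seepage velocity v = q / n_e = 0.06586 / 0.24 = 0.2744 m/day.
Travel time t = L / v = 1660 / 0.2744 = 6049 days = 16.56 years.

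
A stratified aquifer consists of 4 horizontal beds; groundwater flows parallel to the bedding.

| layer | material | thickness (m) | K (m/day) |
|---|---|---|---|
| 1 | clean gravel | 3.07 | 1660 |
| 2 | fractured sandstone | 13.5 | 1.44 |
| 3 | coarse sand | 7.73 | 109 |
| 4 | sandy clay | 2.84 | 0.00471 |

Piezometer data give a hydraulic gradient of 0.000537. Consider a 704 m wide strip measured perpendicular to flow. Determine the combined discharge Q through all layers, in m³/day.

2250

Flow is parallel to layering, so each bed carries its own Darcy discharge and the transmissivities add.
Σ(K_i·b_i) = 1660×3.07 + 1.44×13.5 + 109×7.73 + 0.00471×2.84 = 5958 m²/day.
Hydraulic gradient i = 0.000537.
Q = Σ(K_i·b_i) · W · i = 5958 × 704 × 0.0005370 = 2252 m³/day.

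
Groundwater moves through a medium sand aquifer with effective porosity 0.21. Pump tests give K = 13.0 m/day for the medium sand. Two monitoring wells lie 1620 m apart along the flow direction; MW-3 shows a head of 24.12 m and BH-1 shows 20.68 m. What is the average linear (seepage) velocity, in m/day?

Hydraulic gradient i = (24.12 − 20.68) / 1620 = 3.44 / 1620 = 0.002123.
Darcy flux q = K · i = 13.00 × 0.002123 = 0.02760 m/day.
Seepage velocity v = q / n_e = 0.02760 / 0.21 = 0.1315 m/day.

0.131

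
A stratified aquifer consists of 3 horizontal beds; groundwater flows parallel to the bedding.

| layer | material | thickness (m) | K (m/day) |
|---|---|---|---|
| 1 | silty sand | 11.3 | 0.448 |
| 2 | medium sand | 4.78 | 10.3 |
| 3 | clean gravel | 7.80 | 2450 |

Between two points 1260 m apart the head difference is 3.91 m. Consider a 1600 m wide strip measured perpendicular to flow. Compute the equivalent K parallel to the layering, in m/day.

Flow is parallel to layering, so each bed carries its own Darcy discharge and the transmissivities add.
Σ(K_i·b_i) = 0.448×11.3 + 10.3×4.78 + 2450×7.80 = 19164 m²/day.
Total thickness b = 23.88 m, so K_eq = Σ(K_i·b_i)/b = 802.5 m/day.

803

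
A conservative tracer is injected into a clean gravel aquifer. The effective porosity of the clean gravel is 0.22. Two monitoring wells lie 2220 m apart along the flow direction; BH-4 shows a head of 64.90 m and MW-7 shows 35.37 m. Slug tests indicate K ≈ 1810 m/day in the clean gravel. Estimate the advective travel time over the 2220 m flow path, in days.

Hydraulic gradient i = (64.90 − 35.37) / 2220 = 29.53 / 2220 = 0.01330.
Darcy flux q = K · i = 1810 × 0.01330 = 24.08 m/day.
Seepage velocity v = q / n_e = 24.08 / 0.22 = 109.4 m/day.
Travel time t = L / v = 2220 / 109.4 = 20.29 days.

20.3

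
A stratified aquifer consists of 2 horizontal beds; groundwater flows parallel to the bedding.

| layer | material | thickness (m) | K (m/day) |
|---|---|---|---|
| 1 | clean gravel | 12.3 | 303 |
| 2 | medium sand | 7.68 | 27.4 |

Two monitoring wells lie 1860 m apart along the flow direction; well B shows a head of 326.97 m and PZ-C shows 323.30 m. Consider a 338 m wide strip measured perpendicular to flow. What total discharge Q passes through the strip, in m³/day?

2630

Flow is parallel to layering, so each bed carries its own Darcy discharge and the transmissivities add.
Σ(K_i·b_i) = 303×12.3 + 27.4×7.68 = 3937 m²/day.
Hydraulic gradient i = (326.97 − 323.30) / 1860 = 3.67 / 1860 = 0.001973.
Q = Σ(K_i·b_i) · W · i = 3937 × 338 × 0.001973 = 2626 m³/day.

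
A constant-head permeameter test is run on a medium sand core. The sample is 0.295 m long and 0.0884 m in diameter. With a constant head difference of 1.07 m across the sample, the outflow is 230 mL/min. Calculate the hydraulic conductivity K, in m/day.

14.9

Cross-sectional area A = π·(d/2)² = π × (0.0884/2)² = 0.006138 m².
Convert discharge: 230 mL/min = 3.833e-06 m³/s.
Darcy's law rearranged: K = Q·L / (A·Δh) = 3.833e-06 × 0.295 / (0.006138 × 1.07) = 0.0001722 m/s = 14.88 m/day.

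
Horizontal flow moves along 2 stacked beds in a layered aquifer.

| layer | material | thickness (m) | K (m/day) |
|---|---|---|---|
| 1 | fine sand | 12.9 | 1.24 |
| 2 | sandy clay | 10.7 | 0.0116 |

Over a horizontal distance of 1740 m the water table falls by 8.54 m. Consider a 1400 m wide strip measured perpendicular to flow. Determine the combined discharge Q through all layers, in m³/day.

Flow is parallel to layering, so each bed carries its own Darcy discharge and the transmissivities add.
Σ(K_i·b_i) = 1.24×12.9 + 0.0116×10.7 = 16.12 m²/day.
Hydraulic gradient i = Δh / L = 8.54 / 1740 = 0.004908.
Q = Σ(K_i·b_i) · W · i = 16.12 × 1400 × 0.004908 = 110.8 m³/day.

111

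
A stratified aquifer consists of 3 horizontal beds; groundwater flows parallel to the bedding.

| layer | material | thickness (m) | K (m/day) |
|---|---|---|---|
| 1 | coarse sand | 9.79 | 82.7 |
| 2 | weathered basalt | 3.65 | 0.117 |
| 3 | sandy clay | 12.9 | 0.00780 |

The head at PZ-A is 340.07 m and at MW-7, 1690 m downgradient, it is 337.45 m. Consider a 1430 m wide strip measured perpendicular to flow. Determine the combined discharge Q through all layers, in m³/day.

Flow is parallel to layering, so each bed carries its own Darcy discharge and the transmissivities add.
Σ(K_i·b_i) = 82.7×9.79 + 0.117×3.65 + 0.00780×12.9 = 810.2 m²/day.
Hydraulic gradient i = (340.07 − 337.45) / 1690 = 2.62 / 1690 = 0.001550.
Q = Σ(K_i·b_i) · W · i = 810.2 × 1430 × 0.001550 = 1796 m³/day.

1800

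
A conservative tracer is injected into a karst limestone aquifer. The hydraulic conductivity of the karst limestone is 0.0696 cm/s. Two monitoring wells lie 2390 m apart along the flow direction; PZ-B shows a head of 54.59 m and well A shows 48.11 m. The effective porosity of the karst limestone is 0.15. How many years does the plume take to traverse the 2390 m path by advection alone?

Convert K: 0.0696 cm/s × 864 = 60.13 m/day.
Hydraulic gradient i = (54.59 − 48.11) / 2390 = 6.48 / 2390 = 0.002711.
Darcy flux q = K · i = 60.13 × 0.002711 = 0.1630 m/day.
Seepage velocity v = q / n_e = 0.1630 / 0.15 = 1.087 m/day.
Travel time t = L / v = 2390 / 1.087 = 2199 days = 6.020 years.

6.02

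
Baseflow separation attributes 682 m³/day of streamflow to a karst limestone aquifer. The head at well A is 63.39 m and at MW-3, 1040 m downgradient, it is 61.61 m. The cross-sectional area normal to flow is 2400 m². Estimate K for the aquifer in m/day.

166

Hydraulic gradient i = (63.39 − 61.61) / 1040 = 1.78 / 1040 = 0.001712.
From Q = K·A·i, K = Q / (A·i) = 682 / (2400 × 0.001712) = 166.0 m/day.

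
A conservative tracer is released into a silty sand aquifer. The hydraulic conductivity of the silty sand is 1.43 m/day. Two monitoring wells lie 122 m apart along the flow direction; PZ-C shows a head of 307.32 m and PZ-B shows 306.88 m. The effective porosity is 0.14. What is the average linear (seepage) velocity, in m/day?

0.0368

Hydraulic gradient i = (307.32 − 306.88) / 122 = 0.44 / 122 = 0.003607.
Darcy flux q = K · i = 1.430 × 0.003607 = 0.005157 m/day.
Seepage velocity v = q / n_e = 0.005157 / 0.14 = 0.03684 m/day.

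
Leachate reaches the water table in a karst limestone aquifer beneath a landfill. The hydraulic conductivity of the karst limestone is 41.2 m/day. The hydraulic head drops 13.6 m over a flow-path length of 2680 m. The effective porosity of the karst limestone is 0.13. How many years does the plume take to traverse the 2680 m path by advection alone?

4.56

Hydraulic gradient i = Δh / L = 13.6 / 2680 = 0.005075.
Darcy flux q = K · i = 41.20 × 0.005075 = 0.2091 m/day.
Seepage velocity v = q / n_e = 0.2091 / 0.13 = 1.608 m/day.
Travel time t = L / v = 2680 / 1.608 = 1666 days = 4.562 years.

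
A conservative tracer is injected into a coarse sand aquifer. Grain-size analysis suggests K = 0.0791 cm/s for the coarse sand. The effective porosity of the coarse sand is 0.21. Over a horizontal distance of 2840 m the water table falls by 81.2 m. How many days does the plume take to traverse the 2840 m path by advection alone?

305

Convert K: 0.0791 cm/s × 864 = 68.34 m/day.
Hydraulic gradient i = Δh / L = 81.2 / 2840 = 0.02859.
Darcy flux q = K · i = 68.34 × 0.02859 = 1.954 m/day.
Seepage velocity v = q / n_e = 1.954 / 0.21 = 9.305 m/day.
Travel time t = L / v = 2840 / 9.305 = 305.2 days.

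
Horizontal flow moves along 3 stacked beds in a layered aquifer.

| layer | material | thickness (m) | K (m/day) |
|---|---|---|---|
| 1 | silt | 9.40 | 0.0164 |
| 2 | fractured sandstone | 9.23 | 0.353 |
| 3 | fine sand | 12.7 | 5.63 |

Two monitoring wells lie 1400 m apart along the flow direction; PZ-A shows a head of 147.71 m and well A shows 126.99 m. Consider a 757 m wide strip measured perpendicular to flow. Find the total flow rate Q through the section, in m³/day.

839

Flow is parallel to layering, so each bed carries its own Darcy discharge and the transmissivities add.
Σ(K_i·b_i) = 0.0164×9.40 + 0.353×9.23 + 5.63×12.7 = 74.91 m²/day.
Hydraulic gradient i = (147.71 − 126.99) / 1400 = 20.72 / 1400 = 0.01480.
Q = Σ(K_i·b_i) · W · i = 74.91 × 757 × 0.01480 = 839.3 m³/day.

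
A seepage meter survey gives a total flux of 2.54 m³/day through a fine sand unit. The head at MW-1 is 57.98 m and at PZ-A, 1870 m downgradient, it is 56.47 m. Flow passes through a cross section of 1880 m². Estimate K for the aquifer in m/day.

1.67

Hydraulic gradient i = (57.98 − 56.47) / 1870 = 1.51 / 1870 = 0.0008075.
From Q = K·A·i, K = Q / (A·i) = 2.54 / (1880 × 0.0008075) = 1.673 m/day.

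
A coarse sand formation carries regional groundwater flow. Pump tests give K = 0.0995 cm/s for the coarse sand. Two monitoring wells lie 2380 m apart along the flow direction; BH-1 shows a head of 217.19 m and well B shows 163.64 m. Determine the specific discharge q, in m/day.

1.93

Convert K: 0.0995 cm/s × 864 = 85.97 m/day.
Hydraulic gradient i = (217.19 − 163.64) / 2380 = 53.55 / 2380 = 0.02250.
Specific discharge q = K · i = 85.97 × 0.02250 = 1.934 m/day.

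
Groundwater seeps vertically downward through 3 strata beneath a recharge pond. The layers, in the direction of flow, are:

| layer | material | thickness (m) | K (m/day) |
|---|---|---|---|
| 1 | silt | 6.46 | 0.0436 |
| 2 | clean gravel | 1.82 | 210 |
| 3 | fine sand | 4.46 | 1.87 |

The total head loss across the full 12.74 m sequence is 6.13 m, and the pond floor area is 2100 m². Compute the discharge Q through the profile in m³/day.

Flow is perpendicular to layering, so the layers act in series and the equivalent K is the thickness-weighted harmonic mean.
Total thickness L = 6.46 + 1.82 + 4.46 = 12.74 m.
Σ(b_i/K_i) = 6.46/0.0436 + 1.82/210 + 4.46/1.87 = 150.6 d.
K_eq = L / Σ(b_i/K_i) = 12.74 / 150.6 = 0.08462 m/day.
Q = K_eq · A · (Δh/L) = 0.08462 × 2100 × (6.13/12.74) = 85.50 m³/day.

85.5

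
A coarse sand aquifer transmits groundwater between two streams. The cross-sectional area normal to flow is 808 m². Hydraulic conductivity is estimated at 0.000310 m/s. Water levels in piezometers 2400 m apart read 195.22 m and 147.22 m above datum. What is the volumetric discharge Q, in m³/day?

433

Convert K: 0.000310 m/s × 86400 = 26.78 m/day.
Hydraulic gradient i = (195.22 − 147.22) / 2400 = 48 / 2400 = 0.02000.
Darcy's law: Q = K · A · i = 26.78 × 808.0 × 0.02000 = 432.8 m³/day.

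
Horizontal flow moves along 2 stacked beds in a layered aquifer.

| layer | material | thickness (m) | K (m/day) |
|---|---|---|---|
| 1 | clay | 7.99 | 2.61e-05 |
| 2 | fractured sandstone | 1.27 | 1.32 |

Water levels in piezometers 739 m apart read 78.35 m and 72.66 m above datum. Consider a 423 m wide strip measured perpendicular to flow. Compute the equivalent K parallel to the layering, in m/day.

0.181

Flow is parallel to layering, so each bed carries its own Darcy discharge and the transmissivities add.
Σ(K_i·b_i) = 2.61e-05×7.99 + 1.32×1.27 = 1.677 m²/day.
Total thickness b = 9.260 m, so K_eq = Σ(K_i·b_i)/b = 0.1811 m/day.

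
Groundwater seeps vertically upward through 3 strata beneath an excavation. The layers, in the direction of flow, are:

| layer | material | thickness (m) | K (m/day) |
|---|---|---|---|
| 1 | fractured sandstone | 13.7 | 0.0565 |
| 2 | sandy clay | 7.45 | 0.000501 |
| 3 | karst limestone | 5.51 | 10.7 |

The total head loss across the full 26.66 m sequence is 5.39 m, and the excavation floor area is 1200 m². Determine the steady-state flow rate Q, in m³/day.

Flow is perpendicular to layering, so the layers act in series and the equivalent K is the thickness-weighted harmonic mean.
Total thickness L = 13.7 + 7.45 + 5.51 = 26.66 m.
Σ(b_i/K_i) = 13.7/0.0565 + 7.45/0.000501 + 5.51/10.7 = 15113 d.
K_eq = L / Σ(b_i/K_i) = 26.66 / 15113 = 0.001764 m/day.
Q = K_eq · A · (Δh/L) = 0.001764 × 1200 × (5.39/26.66) = 0.4280 m³/day.

0.428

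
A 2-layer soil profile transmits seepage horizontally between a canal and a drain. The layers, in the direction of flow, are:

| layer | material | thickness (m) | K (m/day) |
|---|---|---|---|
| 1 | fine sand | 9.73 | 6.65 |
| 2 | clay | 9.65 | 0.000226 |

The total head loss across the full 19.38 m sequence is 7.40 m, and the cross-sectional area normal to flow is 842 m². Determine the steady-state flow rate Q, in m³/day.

Flow is perpendicular to layering, so the layers act in series and the equivalent K is the thickness-weighted harmonic mean.
Total thickness L = 9.73 + 9.65 = 19.38 m.
Σ(b_i/K_i) = 9.73/6.65 + 9.65/0.000226 = 42701 d.
K_eq = L / Σ(b_i/K_i) = 19.38 / 42701 = 0.0004539 m/day.
Q = K_eq · A · (Δh/L) = 0.0004539 × 842 × (7.40/19.38) = 0.1459 m³/day.

0.146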